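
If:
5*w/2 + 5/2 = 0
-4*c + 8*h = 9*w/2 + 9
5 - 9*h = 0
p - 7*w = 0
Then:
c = -1/72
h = 5/9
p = -7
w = -1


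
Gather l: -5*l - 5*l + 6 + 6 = 12 - 10*l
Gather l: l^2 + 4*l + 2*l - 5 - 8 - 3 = l^2 + 6*l - 16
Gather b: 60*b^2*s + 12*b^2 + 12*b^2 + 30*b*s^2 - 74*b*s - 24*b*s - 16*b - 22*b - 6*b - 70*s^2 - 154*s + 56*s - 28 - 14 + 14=b^2*(60*s + 24) + b*(30*s^2 - 98*s - 44) - 70*s^2 - 98*s - 28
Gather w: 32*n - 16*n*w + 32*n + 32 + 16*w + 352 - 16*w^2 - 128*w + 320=64*n - 16*w^2 + w*(-16*n - 112) + 704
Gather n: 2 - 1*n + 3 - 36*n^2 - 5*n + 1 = -36*n^2 - 6*n + 6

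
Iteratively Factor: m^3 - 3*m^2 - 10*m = (m + 2)*(m^2 - 5*m) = (m - 5)*(m + 2)*(m)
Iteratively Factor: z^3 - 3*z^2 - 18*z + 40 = (z - 5)*(z^2 + 2*z - 8) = (z - 5)*(z + 4)*(z - 2)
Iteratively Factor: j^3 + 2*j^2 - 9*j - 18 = (j + 3)*(j^2 - j - 6) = (j - 3)*(j + 3)*(j + 2)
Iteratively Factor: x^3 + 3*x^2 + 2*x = (x + 1)*(x^2 + 2*x) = x*(x + 1)*(x + 2)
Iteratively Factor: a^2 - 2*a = (a)*(a - 2)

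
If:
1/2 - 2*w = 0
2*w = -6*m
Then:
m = -1/12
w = 1/4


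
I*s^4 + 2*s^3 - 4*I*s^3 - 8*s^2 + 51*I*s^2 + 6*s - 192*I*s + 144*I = (s - 3)*(s - 8*I)*(s + 6*I)*(I*s - I)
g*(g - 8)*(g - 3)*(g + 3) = g^4 - 8*g^3 - 9*g^2 + 72*g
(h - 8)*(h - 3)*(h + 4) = h^3 - 7*h^2 - 20*h + 96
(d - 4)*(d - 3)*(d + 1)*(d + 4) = d^4 - 2*d^3 - 19*d^2 + 32*d + 48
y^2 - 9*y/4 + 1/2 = (y - 2)*(y - 1/4)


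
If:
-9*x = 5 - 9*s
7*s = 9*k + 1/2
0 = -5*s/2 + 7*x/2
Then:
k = 118/81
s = 35/18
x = 25/18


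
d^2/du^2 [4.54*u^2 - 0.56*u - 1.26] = 9.08000000000000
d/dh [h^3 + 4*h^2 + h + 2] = 3*h^2 + 8*h + 1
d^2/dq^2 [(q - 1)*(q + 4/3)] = 2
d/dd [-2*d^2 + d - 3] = 1 - 4*d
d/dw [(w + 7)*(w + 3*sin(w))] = w + (w + 7)*(3*cos(w) + 1) + 3*sin(w)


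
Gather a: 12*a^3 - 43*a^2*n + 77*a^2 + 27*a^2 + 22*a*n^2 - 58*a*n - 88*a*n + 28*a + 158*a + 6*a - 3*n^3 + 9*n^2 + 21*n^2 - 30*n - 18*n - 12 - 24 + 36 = 12*a^3 + a^2*(104 - 43*n) + a*(22*n^2 - 146*n + 192) - 3*n^3 + 30*n^2 - 48*n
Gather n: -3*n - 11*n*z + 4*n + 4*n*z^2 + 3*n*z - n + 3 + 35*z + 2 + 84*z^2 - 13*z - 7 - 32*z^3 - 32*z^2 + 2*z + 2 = n*(4*z^2 - 8*z) - 32*z^3 + 52*z^2 + 24*z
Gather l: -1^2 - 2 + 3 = 0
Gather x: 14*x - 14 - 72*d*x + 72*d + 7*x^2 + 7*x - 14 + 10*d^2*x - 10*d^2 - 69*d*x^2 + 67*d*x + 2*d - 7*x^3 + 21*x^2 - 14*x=-10*d^2 + 74*d - 7*x^3 + x^2*(28 - 69*d) + x*(10*d^2 - 5*d + 7) - 28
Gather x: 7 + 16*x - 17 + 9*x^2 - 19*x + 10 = 9*x^2 - 3*x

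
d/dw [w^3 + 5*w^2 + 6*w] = 3*w^2 + 10*w + 6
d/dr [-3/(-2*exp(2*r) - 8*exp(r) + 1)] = 12*(-exp(r) - 2)*exp(r)/(2*exp(2*r) + 8*exp(r) - 1)^2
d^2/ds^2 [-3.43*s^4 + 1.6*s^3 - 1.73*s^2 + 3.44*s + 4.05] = -41.16*s^2 + 9.6*s - 3.46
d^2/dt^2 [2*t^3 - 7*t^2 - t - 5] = 12*t - 14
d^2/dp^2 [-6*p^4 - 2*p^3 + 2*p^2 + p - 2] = -72*p^2 - 12*p + 4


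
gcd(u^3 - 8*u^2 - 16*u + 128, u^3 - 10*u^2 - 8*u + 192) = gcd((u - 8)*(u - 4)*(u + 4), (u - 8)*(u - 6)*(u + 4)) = u^2 - 4*u - 32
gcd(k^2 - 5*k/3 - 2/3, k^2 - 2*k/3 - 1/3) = k + 1/3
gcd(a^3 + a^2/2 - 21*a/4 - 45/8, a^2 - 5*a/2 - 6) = a + 3/2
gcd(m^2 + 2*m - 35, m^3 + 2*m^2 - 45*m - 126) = 1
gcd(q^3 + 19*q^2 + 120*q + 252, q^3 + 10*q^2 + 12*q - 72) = q^2 + 12*q + 36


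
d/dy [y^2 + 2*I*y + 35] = 2*y + 2*I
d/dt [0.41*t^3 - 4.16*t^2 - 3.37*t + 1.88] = 1.23*t^2 - 8.32*t - 3.37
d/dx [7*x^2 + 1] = 14*x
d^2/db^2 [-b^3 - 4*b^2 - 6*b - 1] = -6*b - 8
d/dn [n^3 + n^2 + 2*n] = 3*n^2 + 2*n + 2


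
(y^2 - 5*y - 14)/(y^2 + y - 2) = (y - 7)/(y - 1)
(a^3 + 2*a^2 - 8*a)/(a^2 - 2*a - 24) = a*(a - 2)/(a - 6)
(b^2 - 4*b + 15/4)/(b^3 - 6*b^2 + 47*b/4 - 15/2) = 1/(b - 2)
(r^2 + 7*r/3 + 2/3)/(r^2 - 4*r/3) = (3*r^2 + 7*r + 2)/(r*(3*r - 4))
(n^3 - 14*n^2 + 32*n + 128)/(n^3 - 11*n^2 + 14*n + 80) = (n - 8)/(n - 5)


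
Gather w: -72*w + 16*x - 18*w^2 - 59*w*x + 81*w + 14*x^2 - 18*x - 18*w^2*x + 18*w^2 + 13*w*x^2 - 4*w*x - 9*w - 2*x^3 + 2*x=-18*w^2*x + w*(13*x^2 - 63*x) - 2*x^3 + 14*x^2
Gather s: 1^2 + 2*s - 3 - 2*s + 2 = 0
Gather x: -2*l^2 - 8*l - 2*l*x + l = -2*l^2 - 2*l*x - 7*l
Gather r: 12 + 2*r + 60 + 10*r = 12*r + 72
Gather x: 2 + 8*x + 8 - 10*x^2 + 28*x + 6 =-10*x^2 + 36*x + 16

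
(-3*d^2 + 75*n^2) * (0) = 0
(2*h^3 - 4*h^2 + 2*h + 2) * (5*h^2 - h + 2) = 10*h^5 - 22*h^4 + 18*h^3 + 2*h + 4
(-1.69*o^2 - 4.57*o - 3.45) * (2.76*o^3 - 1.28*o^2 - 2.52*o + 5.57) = -4.6644*o^5 - 10.45*o^4 + 0.5864*o^3 + 6.5191*o^2 - 16.7609*o - 19.2165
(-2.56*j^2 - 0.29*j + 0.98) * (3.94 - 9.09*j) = 23.2704*j^3 - 7.4503*j^2 - 10.0508*j + 3.8612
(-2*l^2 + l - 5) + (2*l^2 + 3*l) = 4*l - 5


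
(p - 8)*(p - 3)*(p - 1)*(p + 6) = p^4 - 6*p^3 - 37*p^2 + 186*p - 144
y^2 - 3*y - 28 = (y - 7)*(y + 4)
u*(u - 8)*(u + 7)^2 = u^4 + 6*u^3 - 63*u^2 - 392*u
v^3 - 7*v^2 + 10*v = v*(v - 5)*(v - 2)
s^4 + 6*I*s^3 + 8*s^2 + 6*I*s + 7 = (s - I)*(s + 7*I)*(-I*s + 1)*(I*s + 1)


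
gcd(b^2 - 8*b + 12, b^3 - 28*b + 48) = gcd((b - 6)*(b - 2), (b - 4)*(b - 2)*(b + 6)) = b - 2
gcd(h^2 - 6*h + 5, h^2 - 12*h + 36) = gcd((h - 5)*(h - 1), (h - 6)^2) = 1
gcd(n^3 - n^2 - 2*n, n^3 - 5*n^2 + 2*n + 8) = n^2 - n - 2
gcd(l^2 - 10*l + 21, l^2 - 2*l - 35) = l - 7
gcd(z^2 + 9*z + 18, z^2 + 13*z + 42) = z + 6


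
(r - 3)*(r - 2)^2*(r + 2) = r^4 - 5*r^3 + 2*r^2 + 20*r - 24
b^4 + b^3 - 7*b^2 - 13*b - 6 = (b - 3)*(b + 1)^2*(b + 2)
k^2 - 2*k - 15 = (k - 5)*(k + 3)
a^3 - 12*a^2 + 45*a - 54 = (a - 6)*(a - 3)^2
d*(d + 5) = d^2 + 5*d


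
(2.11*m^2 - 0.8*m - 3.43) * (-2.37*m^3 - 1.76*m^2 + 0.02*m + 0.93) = -5.0007*m^5 - 1.8176*m^4 + 9.5793*m^3 + 7.9831*m^2 - 0.8126*m - 3.1899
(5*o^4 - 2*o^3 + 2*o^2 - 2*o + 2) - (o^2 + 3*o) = 5*o^4 - 2*o^3 + o^2 - 5*o + 2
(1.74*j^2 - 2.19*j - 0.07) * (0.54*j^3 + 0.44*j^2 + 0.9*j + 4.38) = 0.9396*j^5 - 0.417*j^4 + 0.5646*j^3 + 5.6194*j^2 - 9.6552*j - 0.3066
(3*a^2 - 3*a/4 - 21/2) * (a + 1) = 3*a^3 + 9*a^2/4 - 45*a/4 - 21/2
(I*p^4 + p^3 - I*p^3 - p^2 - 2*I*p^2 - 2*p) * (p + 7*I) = I*p^5 - 6*p^4 - I*p^4 + 6*p^3 + 5*I*p^3 + 12*p^2 - 7*I*p^2 - 14*I*p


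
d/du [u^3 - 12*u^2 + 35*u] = 3*u^2 - 24*u + 35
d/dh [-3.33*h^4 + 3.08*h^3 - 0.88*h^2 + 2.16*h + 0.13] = -13.32*h^3 + 9.24*h^2 - 1.76*h + 2.16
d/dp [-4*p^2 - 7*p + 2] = -8*p - 7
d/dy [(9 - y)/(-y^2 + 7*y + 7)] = (y^2 - 7*y - (y - 9)*(2*y - 7) - 7)/(-y^2 + 7*y + 7)^2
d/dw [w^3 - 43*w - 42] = 3*w^2 - 43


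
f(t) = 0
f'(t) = 0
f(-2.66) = 0.00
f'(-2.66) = 0.00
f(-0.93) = 0.00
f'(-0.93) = 0.00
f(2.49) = 0.00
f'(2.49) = 0.00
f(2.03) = 0.00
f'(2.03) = 0.00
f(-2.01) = 0.00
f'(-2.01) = 0.00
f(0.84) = 0.00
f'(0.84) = 0.00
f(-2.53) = 0.00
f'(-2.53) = 0.00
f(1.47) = 0.00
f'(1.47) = 0.00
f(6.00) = 0.00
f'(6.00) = 0.00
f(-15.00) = 0.00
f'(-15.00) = 0.00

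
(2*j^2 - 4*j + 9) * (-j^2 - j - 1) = -2*j^4 + 2*j^3 - 7*j^2 - 5*j - 9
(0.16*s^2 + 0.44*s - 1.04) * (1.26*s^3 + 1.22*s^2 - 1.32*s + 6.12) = 0.2016*s^5 + 0.7496*s^4 - 0.9848*s^3 - 0.8704*s^2 + 4.0656*s - 6.3648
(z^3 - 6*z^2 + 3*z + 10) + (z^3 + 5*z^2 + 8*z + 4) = 2*z^3 - z^2 + 11*z + 14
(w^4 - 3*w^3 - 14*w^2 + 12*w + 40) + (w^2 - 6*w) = w^4 - 3*w^3 - 13*w^2 + 6*w + 40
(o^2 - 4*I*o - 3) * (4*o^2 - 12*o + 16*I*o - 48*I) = 4*o^4 - 12*o^3 + 52*o^2 - 156*o - 48*I*o + 144*I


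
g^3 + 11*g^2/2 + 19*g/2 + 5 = (g + 1)*(g + 2)*(g + 5/2)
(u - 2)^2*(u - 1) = u^3 - 5*u^2 + 8*u - 4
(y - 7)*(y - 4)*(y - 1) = y^3 - 12*y^2 + 39*y - 28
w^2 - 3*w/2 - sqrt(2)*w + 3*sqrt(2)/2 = (w - 3/2)*(w - sqrt(2))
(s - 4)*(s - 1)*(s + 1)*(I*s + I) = I*s^4 - 3*I*s^3 - 5*I*s^2 + 3*I*s + 4*I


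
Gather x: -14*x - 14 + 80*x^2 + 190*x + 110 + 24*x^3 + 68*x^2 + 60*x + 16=24*x^3 + 148*x^2 + 236*x + 112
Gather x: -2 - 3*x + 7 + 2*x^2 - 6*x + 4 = 2*x^2 - 9*x + 9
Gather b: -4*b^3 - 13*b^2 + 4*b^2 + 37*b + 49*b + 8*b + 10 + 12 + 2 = -4*b^3 - 9*b^2 + 94*b + 24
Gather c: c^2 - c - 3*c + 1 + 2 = c^2 - 4*c + 3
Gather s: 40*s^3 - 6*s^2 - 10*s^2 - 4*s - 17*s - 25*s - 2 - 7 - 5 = 40*s^3 - 16*s^2 - 46*s - 14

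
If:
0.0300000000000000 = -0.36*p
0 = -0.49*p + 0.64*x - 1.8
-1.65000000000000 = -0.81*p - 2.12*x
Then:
No Solution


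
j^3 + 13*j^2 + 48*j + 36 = (j + 1)*(j + 6)^2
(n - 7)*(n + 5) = n^2 - 2*n - 35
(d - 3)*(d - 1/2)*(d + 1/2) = d^3 - 3*d^2 - d/4 + 3/4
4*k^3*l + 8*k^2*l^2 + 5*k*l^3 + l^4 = l*(k + l)*(2*k + l)^2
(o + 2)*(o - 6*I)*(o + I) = o^3 + 2*o^2 - 5*I*o^2 + 6*o - 10*I*o + 12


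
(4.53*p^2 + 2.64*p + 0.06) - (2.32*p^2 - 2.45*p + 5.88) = 2.21*p^2 + 5.09*p - 5.82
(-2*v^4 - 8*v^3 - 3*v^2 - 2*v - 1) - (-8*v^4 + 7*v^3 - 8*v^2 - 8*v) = 6*v^4 - 15*v^3 + 5*v^2 + 6*v - 1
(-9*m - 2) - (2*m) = -11*m - 2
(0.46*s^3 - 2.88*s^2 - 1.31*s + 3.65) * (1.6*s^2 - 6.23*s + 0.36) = 0.736*s^5 - 7.4738*s^4 + 16.012*s^3 + 12.9645*s^2 - 23.2111*s + 1.314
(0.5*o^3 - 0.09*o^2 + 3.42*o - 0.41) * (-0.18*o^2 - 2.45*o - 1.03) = -0.09*o^5 - 1.2088*o^4 - 0.9101*o^3 - 8.2125*o^2 - 2.5181*o + 0.4223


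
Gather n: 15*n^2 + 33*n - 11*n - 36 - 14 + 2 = 15*n^2 + 22*n - 48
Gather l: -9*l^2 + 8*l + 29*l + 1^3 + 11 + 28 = -9*l^2 + 37*l + 40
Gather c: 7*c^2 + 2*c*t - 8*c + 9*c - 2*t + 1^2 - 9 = 7*c^2 + c*(2*t + 1) - 2*t - 8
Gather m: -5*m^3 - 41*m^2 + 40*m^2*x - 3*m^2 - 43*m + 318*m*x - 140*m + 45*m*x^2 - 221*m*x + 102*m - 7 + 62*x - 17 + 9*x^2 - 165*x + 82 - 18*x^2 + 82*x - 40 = -5*m^3 + m^2*(40*x - 44) + m*(45*x^2 + 97*x - 81) - 9*x^2 - 21*x + 18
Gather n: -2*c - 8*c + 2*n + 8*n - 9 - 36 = -10*c + 10*n - 45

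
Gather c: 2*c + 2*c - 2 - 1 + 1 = 4*c - 2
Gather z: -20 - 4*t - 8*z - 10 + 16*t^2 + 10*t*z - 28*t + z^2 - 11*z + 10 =16*t^2 - 32*t + z^2 + z*(10*t - 19) - 20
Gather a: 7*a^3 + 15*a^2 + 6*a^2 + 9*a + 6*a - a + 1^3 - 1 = 7*a^3 + 21*a^2 + 14*a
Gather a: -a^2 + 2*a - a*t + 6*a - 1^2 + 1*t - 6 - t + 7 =-a^2 + a*(8 - t)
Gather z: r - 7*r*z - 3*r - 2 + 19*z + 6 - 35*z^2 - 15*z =-2*r - 35*z^2 + z*(4 - 7*r) + 4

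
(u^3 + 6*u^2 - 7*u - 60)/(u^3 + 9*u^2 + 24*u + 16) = (u^2 + 2*u - 15)/(u^2 + 5*u + 4)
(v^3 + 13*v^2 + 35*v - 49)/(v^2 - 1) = (v^2 + 14*v + 49)/(v + 1)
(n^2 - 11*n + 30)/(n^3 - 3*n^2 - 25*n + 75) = (n - 6)/(n^2 + 2*n - 15)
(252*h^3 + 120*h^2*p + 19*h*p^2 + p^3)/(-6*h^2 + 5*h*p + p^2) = (42*h^2 + 13*h*p + p^2)/(-h + p)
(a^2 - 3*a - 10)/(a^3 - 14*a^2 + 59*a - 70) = (a + 2)/(a^2 - 9*a + 14)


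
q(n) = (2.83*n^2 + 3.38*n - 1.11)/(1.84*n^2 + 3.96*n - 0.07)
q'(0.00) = 848.78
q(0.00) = 15.86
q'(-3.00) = 1.79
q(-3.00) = 3.08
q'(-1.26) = 1.62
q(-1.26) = 0.41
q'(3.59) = 0.06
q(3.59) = 1.25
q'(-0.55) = 1.27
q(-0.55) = 1.25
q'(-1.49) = 2.74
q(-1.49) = -0.07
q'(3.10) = 0.07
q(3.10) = 1.22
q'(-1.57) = 3.47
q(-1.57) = -0.32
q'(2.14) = 0.12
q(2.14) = 1.13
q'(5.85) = 0.03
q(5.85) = 1.34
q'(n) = (-3.68*n - 3.96)*(2.83*n^2 + 3.38*n - 1.11)/(1.84*n^2 + 3.96*n - 0.07)^2 + (5.66*n + 3.38)/(1.84*n^2 + 3.96*n - 0.07) = (4.9876*n^2 + 3.6886*n + 4.159)/(3.3856*n^4 + 14.5728*n^3 + 15.424*n^2 - 0.5544*n + 0.0049)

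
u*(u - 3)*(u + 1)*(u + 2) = u^4 - 7*u^2 - 6*u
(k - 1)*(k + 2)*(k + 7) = k^3 + 8*k^2 + 5*k - 14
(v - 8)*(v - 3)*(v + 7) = v^3 - 4*v^2 - 53*v + 168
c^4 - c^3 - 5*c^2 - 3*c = c*(c - 3)*(c + 1)^2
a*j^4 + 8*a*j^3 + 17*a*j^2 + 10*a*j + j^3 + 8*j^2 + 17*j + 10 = (j + 1)*(j + 2)*(j + 5)*(a*j + 1)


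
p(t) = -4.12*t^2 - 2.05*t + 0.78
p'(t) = -8.24*t - 2.05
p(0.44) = -0.92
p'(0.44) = -5.68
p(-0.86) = -0.50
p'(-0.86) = 5.04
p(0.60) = -1.93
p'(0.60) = -6.99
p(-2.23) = -15.14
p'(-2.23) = 16.33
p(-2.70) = -23.72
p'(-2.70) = 20.20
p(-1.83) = -9.27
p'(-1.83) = 13.03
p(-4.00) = -56.94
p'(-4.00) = 30.91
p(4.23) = -81.61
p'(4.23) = -36.91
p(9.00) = -351.39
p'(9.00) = -76.21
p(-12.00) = -567.90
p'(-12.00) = 96.83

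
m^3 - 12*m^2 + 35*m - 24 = (m - 8)*(m - 3)*(m - 1)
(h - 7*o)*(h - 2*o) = h^2 - 9*h*o + 14*o^2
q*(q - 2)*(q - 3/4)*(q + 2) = q^4 - 3*q^3/4 - 4*q^2 + 3*q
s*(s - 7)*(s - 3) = s^3 - 10*s^2 + 21*s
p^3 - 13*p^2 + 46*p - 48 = (p - 8)*(p - 3)*(p - 2)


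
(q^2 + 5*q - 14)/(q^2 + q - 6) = (q + 7)/(q + 3)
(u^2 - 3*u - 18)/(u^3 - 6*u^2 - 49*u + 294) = (u + 3)/(u^2 - 49)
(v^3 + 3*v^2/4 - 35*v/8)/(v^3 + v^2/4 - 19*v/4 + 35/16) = 2*v/(2*v - 1)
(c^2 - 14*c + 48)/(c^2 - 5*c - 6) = (c - 8)/(c + 1)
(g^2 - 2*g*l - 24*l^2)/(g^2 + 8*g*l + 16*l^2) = (g - 6*l)/(g + 4*l)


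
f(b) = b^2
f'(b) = 2*b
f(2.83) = 8.01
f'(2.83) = 5.66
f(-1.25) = 1.56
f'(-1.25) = -2.50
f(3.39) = 11.49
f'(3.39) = 6.78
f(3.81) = 14.52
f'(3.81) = 7.62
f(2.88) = 8.29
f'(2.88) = 5.76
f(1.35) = 1.82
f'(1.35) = 2.70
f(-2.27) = 5.15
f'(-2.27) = -4.54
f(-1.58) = 2.50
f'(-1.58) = -3.16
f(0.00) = 0.00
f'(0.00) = 0.00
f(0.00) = 0.00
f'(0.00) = 0.00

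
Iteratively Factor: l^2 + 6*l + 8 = (l + 2)*(l + 4)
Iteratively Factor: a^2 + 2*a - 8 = (a + 4)*(a - 2)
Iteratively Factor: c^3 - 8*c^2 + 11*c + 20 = (c - 5)*(c^2 - 3*c - 4) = (c - 5)*(c - 4)*(c + 1)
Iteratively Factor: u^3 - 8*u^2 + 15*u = (u - 3)*(u^2 - 5*u) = (u - 5)*(u - 3)*(u)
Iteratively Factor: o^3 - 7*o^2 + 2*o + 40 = (o + 2)*(o^2 - 9*o + 20) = (o - 4)*(o + 2)*(o - 5)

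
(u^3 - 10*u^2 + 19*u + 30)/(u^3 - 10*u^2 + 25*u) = (u^2 - 5*u - 6)/(u*(u - 5))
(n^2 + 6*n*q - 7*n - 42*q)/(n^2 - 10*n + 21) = (n + 6*q)/(n - 3)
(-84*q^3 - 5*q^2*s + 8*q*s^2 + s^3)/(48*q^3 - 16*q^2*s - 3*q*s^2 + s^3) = (-7*q - s)/(4*q - s)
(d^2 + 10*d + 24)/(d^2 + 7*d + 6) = (d + 4)/(d + 1)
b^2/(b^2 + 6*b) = b/(b + 6)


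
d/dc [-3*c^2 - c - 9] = -6*c - 1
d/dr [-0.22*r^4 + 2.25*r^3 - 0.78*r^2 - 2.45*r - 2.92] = -0.88*r^3 + 6.75*r^2 - 1.56*r - 2.45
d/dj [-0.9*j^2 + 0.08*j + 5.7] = 0.08 - 1.8*j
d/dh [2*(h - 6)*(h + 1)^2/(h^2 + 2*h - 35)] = 2*(h + 1)*(-2*(h - 6)*(h + 1)^2 + (3*h - 11)*(h^2 + 2*h - 35))/(h^2 + 2*h - 35)^2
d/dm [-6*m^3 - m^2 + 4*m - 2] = -18*m^2 - 2*m + 4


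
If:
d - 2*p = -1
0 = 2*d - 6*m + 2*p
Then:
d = 2*p - 1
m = p - 1/3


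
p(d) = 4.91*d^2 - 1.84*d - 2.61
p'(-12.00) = -119.68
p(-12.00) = 726.51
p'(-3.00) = -31.30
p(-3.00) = 47.10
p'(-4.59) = -46.91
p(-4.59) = 109.28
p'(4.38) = 41.17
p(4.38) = 83.53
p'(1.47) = 12.60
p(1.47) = 5.30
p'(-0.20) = -3.80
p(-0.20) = -2.05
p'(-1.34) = -15.00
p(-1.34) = 8.67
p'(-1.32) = -14.80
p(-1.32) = 8.37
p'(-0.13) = -3.12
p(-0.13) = -2.29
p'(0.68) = 4.84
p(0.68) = -1.59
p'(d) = 9.82*d - 1.84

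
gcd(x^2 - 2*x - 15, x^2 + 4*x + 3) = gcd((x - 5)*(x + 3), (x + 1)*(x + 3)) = x + 3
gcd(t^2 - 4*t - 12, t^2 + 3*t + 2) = t + 2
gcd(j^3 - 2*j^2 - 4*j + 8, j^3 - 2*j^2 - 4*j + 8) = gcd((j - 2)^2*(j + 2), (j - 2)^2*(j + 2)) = j^3 - 2*j^2 - 4*j + 8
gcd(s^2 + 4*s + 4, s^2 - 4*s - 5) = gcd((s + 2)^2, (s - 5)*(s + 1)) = 1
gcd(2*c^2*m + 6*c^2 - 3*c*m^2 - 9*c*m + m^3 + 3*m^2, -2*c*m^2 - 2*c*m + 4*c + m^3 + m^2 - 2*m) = 2*c - m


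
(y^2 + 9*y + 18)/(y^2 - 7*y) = (y^2 + 9*y + 18)/(y*(y - 7))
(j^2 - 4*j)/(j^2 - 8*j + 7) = j*(j - 4)/(j^2 - 8*j + 7)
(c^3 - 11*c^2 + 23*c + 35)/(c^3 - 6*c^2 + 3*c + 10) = (c - 7)/(c - 2)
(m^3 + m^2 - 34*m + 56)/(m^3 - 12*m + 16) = (m^2 + 3*m - 28)/(m^2 + 2*m - 8)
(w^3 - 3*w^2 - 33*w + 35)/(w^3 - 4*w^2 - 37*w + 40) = (w - 7)/(w - 8)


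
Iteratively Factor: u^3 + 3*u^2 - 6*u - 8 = (u + 1)*(u^2 + 2*u - 8) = (u - 2)*(u + 1)*(u + 4)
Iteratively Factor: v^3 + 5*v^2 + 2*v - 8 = (v - 1)*(v^2 + 6*v + 8) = (v - 1)*(v + 4)*(v + 2)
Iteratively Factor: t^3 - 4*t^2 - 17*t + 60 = (t + 4)*(t^2 - 8*t + 15) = (t - 5)*(t + 4)*(t - 3)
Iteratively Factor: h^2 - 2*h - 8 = (h + 2)*(h - 4)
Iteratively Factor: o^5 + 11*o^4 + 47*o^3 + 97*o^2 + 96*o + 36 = (o + 2)*(o^4 + 9*o^3 + 29*o^2 + 39*o + 18) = (o + 2)^2*(o^3 + 7*o^2 + 15*o + 9) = (o + 2)^2*(o + 3)*(o^2 + 4*o + 3) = (o + 1)*(o + 2)^2*(o + 3)*(o + 3)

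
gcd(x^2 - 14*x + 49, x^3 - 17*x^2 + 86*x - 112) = x - 7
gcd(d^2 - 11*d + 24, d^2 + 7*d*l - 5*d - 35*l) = 1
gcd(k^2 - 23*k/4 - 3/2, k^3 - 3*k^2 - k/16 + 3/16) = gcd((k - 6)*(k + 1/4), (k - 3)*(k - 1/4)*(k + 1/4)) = k + 1/4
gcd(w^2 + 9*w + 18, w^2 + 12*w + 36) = w + 6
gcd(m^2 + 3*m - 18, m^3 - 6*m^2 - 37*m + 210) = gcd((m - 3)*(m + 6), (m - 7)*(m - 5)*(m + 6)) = m + 6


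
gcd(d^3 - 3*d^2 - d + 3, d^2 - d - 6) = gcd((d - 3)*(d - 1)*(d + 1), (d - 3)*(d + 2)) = d - 3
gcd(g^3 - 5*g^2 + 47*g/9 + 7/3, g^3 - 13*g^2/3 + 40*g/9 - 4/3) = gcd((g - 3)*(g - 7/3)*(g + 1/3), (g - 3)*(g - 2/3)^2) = g - 3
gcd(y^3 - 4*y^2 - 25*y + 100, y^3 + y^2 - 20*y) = y^2 + y - 20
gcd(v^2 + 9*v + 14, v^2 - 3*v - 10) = v + 2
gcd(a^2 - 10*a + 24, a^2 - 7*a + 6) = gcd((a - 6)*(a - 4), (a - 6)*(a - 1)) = a - 6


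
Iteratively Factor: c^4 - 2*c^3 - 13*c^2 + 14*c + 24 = (c + 3)*(c^3 - 5*c^2 + 2*c + 8) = (c - 2)*(c + 3)*(c^2 - 3*c - 4) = (c - 2)*(c + 1)*(c + 3)*(c - 4)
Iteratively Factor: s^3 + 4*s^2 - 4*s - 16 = (s + 2)*(s^2 + 2*s - 8) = (s - 2)*(s + 2)*(s + 4)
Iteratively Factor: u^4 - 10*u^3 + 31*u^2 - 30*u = (u - 2)*(u^3 - 8*u^2 + 15*u) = (u - 5)*(u - 2)*(u^2 - 3*u) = (u - 5)*(u - 3)*(u - 2)*(u)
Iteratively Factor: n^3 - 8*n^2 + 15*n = (n)*(n^2 - 8*n + 15) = n*(n - 3)*(n - 5)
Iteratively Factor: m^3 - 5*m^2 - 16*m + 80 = (m + 4)*(m^2 - 9*m + 20) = (m - 5)*(m + 4)*(m - 4)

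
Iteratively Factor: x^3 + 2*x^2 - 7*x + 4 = (x - 1)*(x^2 + 3*x - 4) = (x - 1)^2*(x + 4)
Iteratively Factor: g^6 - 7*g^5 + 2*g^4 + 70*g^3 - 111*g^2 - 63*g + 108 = (g + 3)*(g^5 - 10*g^4 + 32*g^3 - 26*g^2 - 33*g + 36) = (g - 4)*(g + 3)*(g^4 - 6*g^3 + 8*g^2 + 6*g - 9) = (g - 4)*(g - 3)*(g + 3)*(g^3 - 3*g^2 - g + 3) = (g - 4)*(g - 3)*(g + 1)*(g + 3)*(g^2 - 4*g + 3) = (g - 4)*(g - 3)^2*(g + 1)*(g + 3)*(g - 1)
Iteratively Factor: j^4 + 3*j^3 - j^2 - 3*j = (j + 3)*(j^3 - j) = (j + 1)*(j + 3)*(j^2 - j) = (j - 1)*(j + 1)*(j + 3)*(j)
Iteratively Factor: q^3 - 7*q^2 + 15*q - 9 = (q - 3)*(q^2 - 4*q + 3) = (q - 3)*(q - 1)*(q - 3)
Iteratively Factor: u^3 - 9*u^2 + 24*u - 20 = (u - 2)*(u^2 - 7*u + 10) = (u - 2)^2*(u - 5)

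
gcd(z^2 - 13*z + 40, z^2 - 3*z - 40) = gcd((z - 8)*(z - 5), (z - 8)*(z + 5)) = z - 8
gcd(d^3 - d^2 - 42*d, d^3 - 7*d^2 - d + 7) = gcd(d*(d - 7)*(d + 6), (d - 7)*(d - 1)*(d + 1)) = d - 7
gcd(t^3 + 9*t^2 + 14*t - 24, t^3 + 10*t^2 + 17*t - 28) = t^2 + 3*t - 4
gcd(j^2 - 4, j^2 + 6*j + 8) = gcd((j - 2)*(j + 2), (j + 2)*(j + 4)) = j + 2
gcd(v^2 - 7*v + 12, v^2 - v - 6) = v - 3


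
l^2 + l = l*(l + 1)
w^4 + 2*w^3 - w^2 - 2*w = w*(w - 1)*(w + 1)*(w + 2)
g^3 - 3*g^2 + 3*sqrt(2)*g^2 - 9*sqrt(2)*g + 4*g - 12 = (g - 3)*(g + sqrt(2))*(g + 2*sqrt(2))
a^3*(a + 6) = a^4 + 6*a^3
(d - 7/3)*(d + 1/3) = d^2 - 2*d - 7/9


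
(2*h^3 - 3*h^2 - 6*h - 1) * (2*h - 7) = 4*h^4 - 20*h^3 + 9*h^2 + 40*h + 7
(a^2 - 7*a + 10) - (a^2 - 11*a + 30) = 4*a - 20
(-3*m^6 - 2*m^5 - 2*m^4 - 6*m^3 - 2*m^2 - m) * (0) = 0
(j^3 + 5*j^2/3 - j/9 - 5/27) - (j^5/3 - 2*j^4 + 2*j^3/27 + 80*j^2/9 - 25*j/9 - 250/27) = -j^5/3 + 2*j^4 + 25*j^3/27 - 65*j^2/9 + 8*j/3 + 245/27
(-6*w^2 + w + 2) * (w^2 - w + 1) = -6*w^4 + 7*w^3 - 5*w^2 - w + 2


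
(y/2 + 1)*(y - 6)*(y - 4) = y^3/2 - 4*y^2 + 2*y + 24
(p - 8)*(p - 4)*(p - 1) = p^3 - 13*p^2 + 44*p - 32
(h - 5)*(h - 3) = h^2 - 8*h + 15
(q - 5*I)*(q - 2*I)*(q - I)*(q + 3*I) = q^4 - 5*I*q^3 + 7*q^2 - 41*I*q - 30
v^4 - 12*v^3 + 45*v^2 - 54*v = v*(v - 6)*(v - 3)^2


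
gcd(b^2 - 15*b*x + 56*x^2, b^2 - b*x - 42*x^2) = -b + 7*x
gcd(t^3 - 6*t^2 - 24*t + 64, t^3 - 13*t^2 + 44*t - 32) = t - 8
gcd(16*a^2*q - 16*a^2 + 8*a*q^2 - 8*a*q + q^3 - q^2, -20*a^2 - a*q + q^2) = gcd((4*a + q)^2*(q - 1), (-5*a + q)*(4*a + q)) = 4*a + q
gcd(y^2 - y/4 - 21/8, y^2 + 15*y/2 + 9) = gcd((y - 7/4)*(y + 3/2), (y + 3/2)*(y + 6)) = y + 3/2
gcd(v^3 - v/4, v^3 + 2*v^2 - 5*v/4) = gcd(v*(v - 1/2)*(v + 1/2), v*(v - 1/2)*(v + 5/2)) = v^2 - v/2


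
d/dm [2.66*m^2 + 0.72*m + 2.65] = 5.32*m + 0.72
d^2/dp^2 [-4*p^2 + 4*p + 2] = -8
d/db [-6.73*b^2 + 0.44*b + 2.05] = 0.44 - 13.46*b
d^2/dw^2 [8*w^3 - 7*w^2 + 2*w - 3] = 48*w - 14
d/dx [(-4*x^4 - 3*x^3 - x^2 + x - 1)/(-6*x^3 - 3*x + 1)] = 2*(12*x^6 + 15*x^4 + 7*x^3 - 12*x^2 - x - 1)/(36*x^6 + 36*x^4 - 12*x^3 + 9*x^2 - 6*x + 1)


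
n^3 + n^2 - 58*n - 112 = (n - 8)*(n + 2)*(n + 7)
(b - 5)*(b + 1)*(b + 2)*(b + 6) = b^4 + 4*b^3 - 25*b^2 - 88*b - 60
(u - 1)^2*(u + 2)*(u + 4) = u^4 + 4*u^3 - 3*u^2 - 10*u + 8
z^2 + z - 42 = (z - 6)*(z + 7)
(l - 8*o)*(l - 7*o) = l^2 - 15*l*o + 56*o^2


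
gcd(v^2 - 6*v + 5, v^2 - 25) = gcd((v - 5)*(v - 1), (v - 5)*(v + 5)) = v - 5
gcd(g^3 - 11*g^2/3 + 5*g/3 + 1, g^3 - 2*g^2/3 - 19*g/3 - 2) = g^2 - 8*g/3 - 1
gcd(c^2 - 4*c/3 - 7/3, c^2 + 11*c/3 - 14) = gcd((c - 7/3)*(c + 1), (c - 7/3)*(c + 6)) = c - 7/3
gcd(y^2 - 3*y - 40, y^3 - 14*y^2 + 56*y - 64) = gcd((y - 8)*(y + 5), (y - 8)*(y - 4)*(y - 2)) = y - 8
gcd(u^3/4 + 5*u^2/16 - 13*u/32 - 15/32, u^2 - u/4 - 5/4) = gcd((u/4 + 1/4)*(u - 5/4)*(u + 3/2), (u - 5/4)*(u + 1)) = u^2 - u/4 - 5/4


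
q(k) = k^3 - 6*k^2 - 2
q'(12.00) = 288.00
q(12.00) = 862.00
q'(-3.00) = 63.00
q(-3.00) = -83.00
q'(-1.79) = 31.09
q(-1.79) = -26.96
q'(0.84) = -7.96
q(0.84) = -5.64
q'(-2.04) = 36.96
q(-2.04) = -35.46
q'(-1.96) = 35.04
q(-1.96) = -32.58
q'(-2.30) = 43.47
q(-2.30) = -45.91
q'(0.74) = -7.24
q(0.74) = -4.88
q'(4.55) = 7.51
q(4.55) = -32.02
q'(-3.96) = 94.56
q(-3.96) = -158.19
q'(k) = 3*k^2 - 12*k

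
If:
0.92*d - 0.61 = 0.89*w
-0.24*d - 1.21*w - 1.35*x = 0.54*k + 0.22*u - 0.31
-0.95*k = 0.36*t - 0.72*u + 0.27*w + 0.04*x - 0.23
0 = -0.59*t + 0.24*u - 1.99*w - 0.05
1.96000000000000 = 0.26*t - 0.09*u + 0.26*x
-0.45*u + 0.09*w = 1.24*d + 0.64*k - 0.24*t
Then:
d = -1.23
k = 1.57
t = 8.72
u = 5.42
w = -1.96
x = 0.69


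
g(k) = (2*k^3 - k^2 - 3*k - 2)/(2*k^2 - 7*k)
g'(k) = (7 - 4*k)*(2*k^3 - k^2 - 3*k - 2)/(2*k^2 - 7*k)^2 + (6*k^2 - 2*k - 3)/(2*k^2 - 7*k) = (4*k^4 - 28*k^3 + 13*k^2 + 8*k - 14)/(k^2*(4*k^2 - 28*k + 49))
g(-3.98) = -2.22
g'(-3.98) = 0.83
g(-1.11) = -0.26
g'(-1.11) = 0.36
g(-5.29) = -3.34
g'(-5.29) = 0.88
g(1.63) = 0.15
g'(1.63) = -1.60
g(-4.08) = -2.30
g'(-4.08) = 0.83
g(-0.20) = -0.98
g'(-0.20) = -6.78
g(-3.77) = -2.04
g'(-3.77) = 0.82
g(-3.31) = -1.68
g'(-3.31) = 0.79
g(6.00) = 12.53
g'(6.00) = -0.40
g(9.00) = 13.62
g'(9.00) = 0.71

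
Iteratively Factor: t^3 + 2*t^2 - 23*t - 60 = (t + 4)*(t^2 - 2*t - 15) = (t + 3)*(t + 4)*(t - 5)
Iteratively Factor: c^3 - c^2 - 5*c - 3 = (c - 3)*(c^2 + 2*c + 1) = (c - 3)*(c + 1)*(c + 1)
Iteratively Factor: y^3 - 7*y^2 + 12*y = (y - 4)*(y^2 - 3*y) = y*(y - 4)*(y - 3)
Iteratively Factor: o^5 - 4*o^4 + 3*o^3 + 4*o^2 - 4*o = (o + 1)*(o^4 - 5*o^3 + 8*o^2 - 4*o) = (o - 1)*(o + 1)*(o^3 - 4*o^2 + 4*o) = o*(o - 1)*(o + 1)*(o^2 - 4*o + 4) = o*(o - 2)*(o - 1)*(o + 1)*(o - 2)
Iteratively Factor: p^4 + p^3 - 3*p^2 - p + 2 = (p - 1)*(p^3 + 2*p^2 - p - 2) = (p - 1)*(p + 1)*(p^2 + p - 2) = (p - 1)*(p + 1)*(p + 2)*(p - 1)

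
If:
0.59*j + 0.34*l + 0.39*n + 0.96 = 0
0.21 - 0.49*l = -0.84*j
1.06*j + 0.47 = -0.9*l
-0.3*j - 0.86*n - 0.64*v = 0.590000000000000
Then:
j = -0.33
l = -0.14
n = -1.85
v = 1.71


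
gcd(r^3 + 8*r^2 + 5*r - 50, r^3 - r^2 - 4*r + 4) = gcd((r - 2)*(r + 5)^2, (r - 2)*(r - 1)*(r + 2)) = r - 2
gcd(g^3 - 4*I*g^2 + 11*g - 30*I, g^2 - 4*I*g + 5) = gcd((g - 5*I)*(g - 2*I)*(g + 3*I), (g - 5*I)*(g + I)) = g - 5*I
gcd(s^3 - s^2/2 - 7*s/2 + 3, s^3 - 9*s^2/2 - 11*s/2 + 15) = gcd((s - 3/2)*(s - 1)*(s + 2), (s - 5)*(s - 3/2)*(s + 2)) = s^2 + s/2 - 3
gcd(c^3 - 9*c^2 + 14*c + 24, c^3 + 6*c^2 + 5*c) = c + 1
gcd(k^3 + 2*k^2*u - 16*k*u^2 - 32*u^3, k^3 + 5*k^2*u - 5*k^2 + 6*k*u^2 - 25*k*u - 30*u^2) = k + 2*u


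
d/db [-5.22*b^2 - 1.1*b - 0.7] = -10.44*b - 1.1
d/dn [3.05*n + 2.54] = 3.05000000000000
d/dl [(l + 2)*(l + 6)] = 2*l + 8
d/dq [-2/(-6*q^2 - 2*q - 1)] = 4*(-6*q - 1)/(6*q^2 + 2*q + 1)^2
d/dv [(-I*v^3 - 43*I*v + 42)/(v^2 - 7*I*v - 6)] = (-I*v^4 - 14*v^3 + 61*I*v^2 - 84*v + 552*I)/(v^4 - 14*I*v^3 - 61*v^2 + 84*I*v + 36)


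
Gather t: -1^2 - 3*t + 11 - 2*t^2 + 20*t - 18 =-2*t^2 + 17*t - 8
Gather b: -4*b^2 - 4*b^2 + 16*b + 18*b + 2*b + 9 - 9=-8*b^2 + 36*b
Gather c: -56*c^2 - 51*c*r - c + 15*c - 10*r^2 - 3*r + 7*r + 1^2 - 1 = -56*c^2 + c*(14 - 51*r) - 10*r^2 + 4*r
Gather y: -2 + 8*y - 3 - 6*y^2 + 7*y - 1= -6*y^2 + 15*y - 6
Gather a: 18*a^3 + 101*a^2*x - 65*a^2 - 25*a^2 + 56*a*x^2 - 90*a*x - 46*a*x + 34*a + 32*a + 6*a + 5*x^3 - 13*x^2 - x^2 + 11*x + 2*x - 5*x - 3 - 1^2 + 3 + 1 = 18*a^3 + a^2*(101*x - 90) + a*(56*x^2 - 136*x + 72) + 5*x^3 - 14*x^2 + 8*x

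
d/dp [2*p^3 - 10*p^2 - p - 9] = 6*p^2 - 20*p - 1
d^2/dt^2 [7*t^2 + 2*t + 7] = 14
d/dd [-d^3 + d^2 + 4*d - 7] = -3*d^2 + 2*d + 4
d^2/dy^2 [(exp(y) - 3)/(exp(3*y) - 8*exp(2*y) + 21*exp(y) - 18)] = (4*exp(3*y) - 15*exp(2*y) + exp(y) + 30)*exp(y)/(exp(6*y) - 15*exp(5*y) + 93*exp(4*y) - 305*exp(3*y) + 558*exp(2*y) - 540*exp(y) + 216)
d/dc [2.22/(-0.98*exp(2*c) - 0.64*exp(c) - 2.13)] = (4.3512*exp(c) + 1.4208)*exp(c)/(0.98*exp(2*c) + 0.64*exp(c) + 2.13)^2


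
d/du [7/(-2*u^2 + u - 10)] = 7*(4*u - 1)/(2*u^2 - u + 10)^2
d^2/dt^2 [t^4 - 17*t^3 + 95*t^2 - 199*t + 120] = 12*t^2 - 102*t + 190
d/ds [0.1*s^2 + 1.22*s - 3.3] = 0.2*s + 1.22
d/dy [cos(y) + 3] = -sin(y)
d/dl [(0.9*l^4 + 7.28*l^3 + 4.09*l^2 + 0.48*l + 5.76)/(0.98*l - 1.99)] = (2.646*l^4 + 7.1048*l^3 - 39.4534*l^2 - 16.2782*l - 6.6)/(0.9604*l^2 - 3.9004*l + 3.9601)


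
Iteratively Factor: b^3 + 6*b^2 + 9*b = (b + 3)*(b^2 + 3*b) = (b + 3)^2*(b)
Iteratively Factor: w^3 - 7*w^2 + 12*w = (w - 3)*(w^2 - 4*w) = (w - 4)*(w - 3)*(w)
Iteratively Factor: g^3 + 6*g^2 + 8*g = (g + 2)*(g^2 + 4*g) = g*(g + 2)*(g + 4)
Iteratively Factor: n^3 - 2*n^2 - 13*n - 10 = (n - 5)*(n^2 + 3*n + 2) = (n - 5)*(n + 2)*(n + 1)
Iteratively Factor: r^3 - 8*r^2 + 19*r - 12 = (r - 1)*(r^2 - 7*r + 12) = (r - 3)*(r - 1)*(r - 4)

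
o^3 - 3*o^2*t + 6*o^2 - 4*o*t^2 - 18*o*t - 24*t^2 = (o + 6)*(o - 4*t)*(o + t)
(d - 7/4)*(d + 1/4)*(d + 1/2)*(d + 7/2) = d^4 + 5*d^3/2 - 75*d^2/16 - 35*d/8 - 49/64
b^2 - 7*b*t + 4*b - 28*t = (b + 4)*(b - 7*t)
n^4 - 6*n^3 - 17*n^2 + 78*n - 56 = (n - 7)*(n - 2)*(n - 1)*(n + 4)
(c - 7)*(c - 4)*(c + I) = c^3 - 11*c^2 + I*c^2 + 28*c - 11*I*c + 28*I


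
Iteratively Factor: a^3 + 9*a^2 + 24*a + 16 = (a + 1)*(a^2 + 8*a + 16) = (a + 1)*(a + 4)*(a + 4)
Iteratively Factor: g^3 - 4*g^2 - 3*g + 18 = (g - 3)*(g^2 - g - 6) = (g - 3)*(g + 2)*(g - 3)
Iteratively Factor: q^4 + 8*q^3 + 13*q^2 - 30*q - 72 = (q - 2)*(q^3 + 10*q^2 + 33*q + 36) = (q - 2)*(q + 4)*(q^2 + 6*q + 9) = (q - 2)*(q + 3)*(q + 4)*(q + 3)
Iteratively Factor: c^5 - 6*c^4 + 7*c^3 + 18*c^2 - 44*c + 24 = (c - 3)*(c^4 - 3*c^3 - 2*c^2 + 12*c - 8) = (c - 3)*(c - 2)*(c^3 - c^2 - 4*c + 4) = (c - 3)*(c - 2)*(c - 1)*(c^2 - 4) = (c - 3)*(c - 2)^2*(c - 1)*(c + 2)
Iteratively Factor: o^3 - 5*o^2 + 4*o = (o - 4)*(o^2 - o) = o*(o - 4)*(o - 1)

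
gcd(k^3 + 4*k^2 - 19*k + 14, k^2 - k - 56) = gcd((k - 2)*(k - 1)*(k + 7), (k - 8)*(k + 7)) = k + 7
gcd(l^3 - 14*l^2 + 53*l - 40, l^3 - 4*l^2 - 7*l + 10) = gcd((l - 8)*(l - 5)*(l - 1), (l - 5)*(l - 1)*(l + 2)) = l^2 - 6*l + 5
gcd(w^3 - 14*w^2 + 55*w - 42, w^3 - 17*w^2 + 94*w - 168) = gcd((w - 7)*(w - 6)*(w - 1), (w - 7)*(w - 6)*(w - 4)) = w^2 - 13*w + 42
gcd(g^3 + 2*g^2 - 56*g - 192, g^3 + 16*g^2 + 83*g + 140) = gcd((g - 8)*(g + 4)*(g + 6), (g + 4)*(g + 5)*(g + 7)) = g + 4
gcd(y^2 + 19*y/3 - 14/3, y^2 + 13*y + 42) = y + 7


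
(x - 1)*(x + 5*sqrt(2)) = x^2 - x + 5*sqrt(2)*x - 5*sqrt(2)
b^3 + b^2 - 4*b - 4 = (b - 2)*(b + 1)*(b + 2)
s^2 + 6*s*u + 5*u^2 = (s + u)*(s + 5*u)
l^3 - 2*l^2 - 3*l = l*(l - 3)*(l + 1)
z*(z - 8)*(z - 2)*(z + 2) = z^4 - 8*z^3 - 4*z^2 + 32*z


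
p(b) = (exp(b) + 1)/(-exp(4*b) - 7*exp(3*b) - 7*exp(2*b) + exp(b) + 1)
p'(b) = (exp(b) + 1)*(4*exp(4*b) + 21*exp(3*b) + 14*exp(2*b) - exp(b))/(-exp(4*b) - 7*exp(3*b) - 7*exp(2*b) + exp(b) + 1)^2 + exp(b)/(-exp(4*b) - 7*exp(3*b) - 7*exp(2*b) + exp(b) + 1)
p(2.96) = -0.00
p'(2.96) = 0.00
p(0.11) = -0.12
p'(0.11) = 0.28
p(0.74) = -0.03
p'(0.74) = 0.06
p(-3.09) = 1.01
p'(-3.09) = 0.03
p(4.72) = -0.00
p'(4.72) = 0.00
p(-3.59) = 1.01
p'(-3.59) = 0.01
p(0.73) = -0.03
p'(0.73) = 0.06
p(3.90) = -0.00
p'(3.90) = 0.00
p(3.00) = 0.00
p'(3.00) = 0.00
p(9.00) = 0.00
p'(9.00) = 0.00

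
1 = 1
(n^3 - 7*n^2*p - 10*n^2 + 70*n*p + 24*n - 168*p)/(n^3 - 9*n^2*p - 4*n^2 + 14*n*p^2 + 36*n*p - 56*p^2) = (6 - n)/(-n + 2*p)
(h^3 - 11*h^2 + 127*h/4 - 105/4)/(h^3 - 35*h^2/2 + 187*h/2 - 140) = (h - 3/2)/(h - 8)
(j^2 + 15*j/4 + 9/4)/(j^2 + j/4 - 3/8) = 2*(j + 3)/(2*j - 1)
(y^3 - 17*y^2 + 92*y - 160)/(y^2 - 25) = (y^2 - 12*y + 32)/(y + 5)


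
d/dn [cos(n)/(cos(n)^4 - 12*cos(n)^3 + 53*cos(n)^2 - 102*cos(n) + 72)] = (3*cos(n)^3 - 15*cos(n)^2 + 8*cos(n) + 24)*sin(n)/((cos(n) - 4)^2*(cos(n) - 3)^3*(cos(n) - 2)^2)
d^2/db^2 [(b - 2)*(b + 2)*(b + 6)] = 6*b + 12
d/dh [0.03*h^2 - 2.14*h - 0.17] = 0.06*h - 2.14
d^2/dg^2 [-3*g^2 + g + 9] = -6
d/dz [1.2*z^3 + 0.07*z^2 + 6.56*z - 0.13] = 3.6*z^2 + 0.14*z + 6.56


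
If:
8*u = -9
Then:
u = -9/8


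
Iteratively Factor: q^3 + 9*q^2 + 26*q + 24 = (q + 3)*(q^2 + 6*q + 8) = (q + 3)*(q + 4)*(q + 2)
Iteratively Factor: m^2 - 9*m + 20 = (m - 4)*(m - 5)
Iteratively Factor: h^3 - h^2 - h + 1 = (h + 1)*(h^2 - 2*h + 1) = (h - 1)*(h + 1)*(h - 1)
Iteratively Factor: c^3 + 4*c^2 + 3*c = (c + 1)*(c^2 + 3*c) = (c + 1)*(c + 3)*(c)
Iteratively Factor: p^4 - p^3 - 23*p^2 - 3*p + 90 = (p - 5)*(p^3 + 4*p^2 - 3*p - 18) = (p - 5)*(p + 3)*(p^2 + p - 6) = (p - 5)*(p + 3)^2*(p - 2)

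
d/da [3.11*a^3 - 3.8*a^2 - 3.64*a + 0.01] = 9.33*a^2 - 7.6*a - 3.64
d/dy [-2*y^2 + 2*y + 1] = 2 - 4*y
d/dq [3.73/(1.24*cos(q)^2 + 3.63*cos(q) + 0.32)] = (9.2504*cos(q) + 13.5399)*sin(q)/(1.24*cos(q)^2 + 3.63*cos(q) + 0.32)^2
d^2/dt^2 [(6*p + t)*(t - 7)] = 2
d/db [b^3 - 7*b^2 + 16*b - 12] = 3*b^2 - 14*b + 16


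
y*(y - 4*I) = y^2 - 4*I*y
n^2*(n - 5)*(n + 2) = n^4 - 3*n^3 - 10*n^2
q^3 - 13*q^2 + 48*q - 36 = (q - 6)^2*(q - 1)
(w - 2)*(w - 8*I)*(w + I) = w^3 - 2*w^2 - 7*I*w^2 + 8*w + 14*I*w - 16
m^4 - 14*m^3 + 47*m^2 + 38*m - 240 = (m - 8)*(m - 5)*(m - 3)*(m + 2)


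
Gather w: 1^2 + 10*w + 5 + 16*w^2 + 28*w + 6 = 16*w^2 + 38*w + 12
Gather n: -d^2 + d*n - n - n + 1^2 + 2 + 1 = -d^2 + n*(d - 2) + 4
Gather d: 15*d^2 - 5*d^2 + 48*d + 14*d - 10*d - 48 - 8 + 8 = 10*d^2 + 52*d - 48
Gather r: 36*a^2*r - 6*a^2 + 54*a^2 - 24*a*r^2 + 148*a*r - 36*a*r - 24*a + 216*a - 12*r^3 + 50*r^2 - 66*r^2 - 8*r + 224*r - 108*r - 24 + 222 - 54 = 48*a^2 + 192*a - 12*r^3 + r^2*(-24*a - 16) + r*(36*a^2 + 112*a + 108) + 144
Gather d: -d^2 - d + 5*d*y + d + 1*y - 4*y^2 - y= -d^2 + 5*d*y - 4*y^2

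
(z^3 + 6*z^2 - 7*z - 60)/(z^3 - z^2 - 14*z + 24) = (z + 5)/(z - 2)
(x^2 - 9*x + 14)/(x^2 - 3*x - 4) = (-x^2 + 9*x - 14)/(-x^2 + 3*x + 4)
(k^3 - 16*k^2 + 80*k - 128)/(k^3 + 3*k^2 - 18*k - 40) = (k^2 - 12*k + 32)/(k^2 + 7*k + 10)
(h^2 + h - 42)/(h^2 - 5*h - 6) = (h + 7)/(h + 1)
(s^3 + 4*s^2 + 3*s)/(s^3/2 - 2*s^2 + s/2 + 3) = 2*s*(s + 3)/(s^2 - 5*s + 6)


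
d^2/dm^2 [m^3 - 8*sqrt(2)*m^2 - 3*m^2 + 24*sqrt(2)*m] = 6*m - 16*sqrt(2) - 6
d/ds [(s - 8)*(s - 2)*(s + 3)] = 3*s^2 - 14*s - 14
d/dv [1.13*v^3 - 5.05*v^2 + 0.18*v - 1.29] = 3.39*v^2 - 10.1*v + 0.18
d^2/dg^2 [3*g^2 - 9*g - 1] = 6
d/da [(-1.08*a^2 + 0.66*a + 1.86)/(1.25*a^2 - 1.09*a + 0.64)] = (0.3522*a^2 - 6.0324*a + 2.4498)/(1.5625*a^4 - 2.725*a^3 + 2.7881*a^2 - 1.3952*a + 0.4096)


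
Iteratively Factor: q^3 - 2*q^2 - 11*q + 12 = (q - 1)*(q^2 - q - 12) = (q - 4)*(q - 1)*(q + 3)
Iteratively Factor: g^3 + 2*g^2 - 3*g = (g - 1)*(g^2 + 3*g) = g*(g - 1)*(g + 3)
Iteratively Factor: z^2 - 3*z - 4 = (z - 4)*(z + 1)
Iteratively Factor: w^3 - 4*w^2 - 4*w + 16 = (w - 4)*(w^2 - 4) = (w - 4)*(w + 2)*(w - 2)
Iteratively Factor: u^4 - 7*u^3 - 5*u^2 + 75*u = (u - 5)*(u^3 - 2*u^2 - 15*u) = (u - 5)^2*(u^2 + 3*u) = (u - 5)^2*(u + 3)*(u)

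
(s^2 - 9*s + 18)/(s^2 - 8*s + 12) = (s - 3)/(s - 2)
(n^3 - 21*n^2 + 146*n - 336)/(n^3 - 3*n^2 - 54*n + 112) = (n^2 - 13*n + 42)/(n^2 + 5*n - 14)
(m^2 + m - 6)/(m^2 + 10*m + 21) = (m - 2)/(m + 7)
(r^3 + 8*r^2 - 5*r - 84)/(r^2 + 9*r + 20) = (r^2 + 4*r - 21)/(r + 5)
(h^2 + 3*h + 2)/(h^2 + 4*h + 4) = (h + 1)/(h + 2)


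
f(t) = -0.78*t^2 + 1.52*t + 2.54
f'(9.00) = -12.52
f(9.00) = -46.96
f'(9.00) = -12.52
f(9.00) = -46.96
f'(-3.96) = 7.70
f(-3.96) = -15.71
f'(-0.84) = 2.83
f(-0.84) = 0.71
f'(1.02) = -0.07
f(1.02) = 3.28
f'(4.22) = -5.06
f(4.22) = -4.94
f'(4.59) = -5.64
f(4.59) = -6.92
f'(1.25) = -0.43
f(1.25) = 3.22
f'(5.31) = -6.76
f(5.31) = -11.38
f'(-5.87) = 10.68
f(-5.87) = -33.26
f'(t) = 1.52 - 1.56*t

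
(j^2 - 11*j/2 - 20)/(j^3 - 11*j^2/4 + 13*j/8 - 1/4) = 4*(2*j^2 - 11*j - 40)/(8*j^3 - 22*j^2 + 13*j - 2)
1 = 1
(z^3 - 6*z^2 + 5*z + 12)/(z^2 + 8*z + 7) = (z^2 - 7*z + 12)/(z + 7)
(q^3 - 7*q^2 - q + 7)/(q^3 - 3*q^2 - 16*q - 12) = (q^2 - 8*q + 7)/(q^2 - 4*q - 12)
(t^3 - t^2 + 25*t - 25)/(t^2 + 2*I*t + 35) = (t^2 + t*(-1 + 5*I) - 5*I)/(t + 7*I)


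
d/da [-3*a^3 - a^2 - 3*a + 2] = -9*a^2 - 2*a - 3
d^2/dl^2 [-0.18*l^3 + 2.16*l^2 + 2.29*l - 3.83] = 4.32 - 1.08*l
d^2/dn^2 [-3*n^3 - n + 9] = -18*n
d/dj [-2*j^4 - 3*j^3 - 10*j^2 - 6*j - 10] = -8*j^3 - 9*j^2 - 20*j - 6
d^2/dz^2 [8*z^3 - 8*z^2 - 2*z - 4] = 48*z - 16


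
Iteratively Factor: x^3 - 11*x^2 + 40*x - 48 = (x - 4)*(x^2 - 7*x + 12) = (x - 4)^2*(x - 3)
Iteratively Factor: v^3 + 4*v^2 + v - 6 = (v - 1)*(v^2 + 5*v + 6) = (v - 1)*(v + 2)*(v + 3)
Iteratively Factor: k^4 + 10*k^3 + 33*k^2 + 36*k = (k + 3)*(k^3 + 7*k^2 + 12*k) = k*(k + 3)*(k^2 + 7*k + 12) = k*(k + 3)*(k + 4)*(k + 3)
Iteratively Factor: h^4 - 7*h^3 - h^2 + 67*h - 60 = (h + 3)*(h^3 - 10*h^2 + 29*h - 20) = (h - 5)*(h + 3)*(h^2 - 5*h + 4) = (h - 5)*(h - 1)*(h + 3)*(h - 4)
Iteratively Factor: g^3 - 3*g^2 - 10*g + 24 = (g - 4)*(g^2 + g - 6) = (g - 4)*(g + 3)*(g - 2)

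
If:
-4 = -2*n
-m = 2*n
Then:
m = -4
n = 2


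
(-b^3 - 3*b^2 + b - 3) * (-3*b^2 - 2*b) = 3*b^5 + 11*b^4 + 3*b^3 + 7*b^2 + 6*b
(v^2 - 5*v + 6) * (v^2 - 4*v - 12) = v^4 - 9*v^3 + 14*v^2 + 36*v - 72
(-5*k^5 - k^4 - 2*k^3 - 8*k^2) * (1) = -5*k^5 - k^4 - 2*k^3 - 8*k^2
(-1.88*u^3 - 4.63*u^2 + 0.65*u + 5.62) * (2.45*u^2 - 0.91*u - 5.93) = -4.606*u^5 - 9.6327*u^4 + 16.9542*u^3 + 40.6334*u^2 - 8.9687*u - 33.3266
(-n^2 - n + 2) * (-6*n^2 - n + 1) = 6*n^4 + 7*n^3 - 12*n^2 - 3*n + 2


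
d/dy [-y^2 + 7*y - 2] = 7 - 2*y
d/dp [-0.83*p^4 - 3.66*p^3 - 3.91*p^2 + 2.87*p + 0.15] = -3.32*p^3 - 10.98*p^2 - 7.82*p + 2.87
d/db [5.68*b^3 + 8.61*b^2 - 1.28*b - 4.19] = 17.04*b^2 + 17.22*b - 1.28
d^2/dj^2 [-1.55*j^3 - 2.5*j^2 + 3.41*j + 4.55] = -9.3*j - 5.0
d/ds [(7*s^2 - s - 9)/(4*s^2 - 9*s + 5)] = (-59*s^2 + 142*s - 86)/(16*s^4 - 72*s^3 + 121*s^2 - 90*s + 25)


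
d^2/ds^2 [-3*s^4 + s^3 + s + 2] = 6*s*(1 - 6*s)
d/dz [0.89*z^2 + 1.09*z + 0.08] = 1.78*z + 1.09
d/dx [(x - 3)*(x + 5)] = 2*x + 2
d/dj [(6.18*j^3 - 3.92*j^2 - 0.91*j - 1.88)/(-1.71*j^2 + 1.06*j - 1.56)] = (-10.5678*j^4 + 13.1016*j^3 - 34.6337*j^2 + 5.8008*j + 3.4124)/(2.9241*j^4 - 3.6252*j^3 + 6.4588*j^2 - 3.3072*j + 2.4336)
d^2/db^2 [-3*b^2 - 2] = -6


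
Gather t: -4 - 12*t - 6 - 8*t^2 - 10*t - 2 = -8*t^2 - 22*t - 12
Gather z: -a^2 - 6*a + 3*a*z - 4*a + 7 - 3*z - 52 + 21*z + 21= -a^2 - 10*a + z*(3*a + 18) - 24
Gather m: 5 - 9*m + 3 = 8 - 9*m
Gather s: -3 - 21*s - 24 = -21*s - 27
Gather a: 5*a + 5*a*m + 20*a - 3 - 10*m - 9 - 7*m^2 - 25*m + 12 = a*(5*m + 25) - 7*m^2 - 35*m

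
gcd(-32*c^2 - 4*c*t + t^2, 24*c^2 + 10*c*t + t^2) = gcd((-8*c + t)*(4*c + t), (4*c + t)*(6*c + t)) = 4*c + t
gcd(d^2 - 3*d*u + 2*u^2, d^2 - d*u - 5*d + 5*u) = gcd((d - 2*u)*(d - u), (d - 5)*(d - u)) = -d + u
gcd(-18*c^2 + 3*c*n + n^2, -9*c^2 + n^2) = 3*c - n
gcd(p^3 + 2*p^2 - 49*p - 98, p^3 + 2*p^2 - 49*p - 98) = p^3 + 2*p^2 - 49*p - 98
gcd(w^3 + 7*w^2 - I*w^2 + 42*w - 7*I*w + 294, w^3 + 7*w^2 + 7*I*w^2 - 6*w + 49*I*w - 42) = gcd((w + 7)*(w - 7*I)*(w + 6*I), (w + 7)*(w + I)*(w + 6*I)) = w^2 + w*(7 + 6*I) + 42*I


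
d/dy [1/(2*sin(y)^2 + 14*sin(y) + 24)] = -(2*sin(y) + 7)*cos(y)/(2*(sin(y)^2 + 7*sin(y) + 12)^2)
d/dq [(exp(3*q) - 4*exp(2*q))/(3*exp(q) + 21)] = (2*exp(2*q) + 17*exp(q) - 56)*exp(2*q)/(3*(exp(2*q) + 14*exp(q) + 49))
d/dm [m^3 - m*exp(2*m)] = 3*m^2 - 2*m*exp(2*m) - exp(2*m)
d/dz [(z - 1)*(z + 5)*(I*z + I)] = I*(3*z^2 + 10*z - 1)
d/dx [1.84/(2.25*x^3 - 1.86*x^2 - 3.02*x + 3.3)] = (-12.42*x^2 + 6.8448*x + 5.5568)/(2.25*x^3 - 1.86*x^2 - 3.02*x + 3.3)^2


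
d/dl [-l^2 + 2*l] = 2 - 2*l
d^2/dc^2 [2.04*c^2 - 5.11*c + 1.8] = 4.08000000000000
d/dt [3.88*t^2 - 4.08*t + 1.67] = 7.76*t - 4.08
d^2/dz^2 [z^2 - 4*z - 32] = 2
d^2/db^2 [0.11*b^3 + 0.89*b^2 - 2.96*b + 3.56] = 0.66*b + 1.78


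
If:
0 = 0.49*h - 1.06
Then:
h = 2.16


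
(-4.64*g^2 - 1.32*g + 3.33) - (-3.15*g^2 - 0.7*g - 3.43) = -1.49*g^2 - 0.62*g + 6.76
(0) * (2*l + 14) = 0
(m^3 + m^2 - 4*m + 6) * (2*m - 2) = 2*m^4 - 10*m^2 + 20*m - 12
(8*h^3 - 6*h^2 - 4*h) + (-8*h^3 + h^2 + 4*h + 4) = 4 - 5*h^2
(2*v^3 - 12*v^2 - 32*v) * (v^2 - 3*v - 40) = 2*v^5 - 18*v^4 - 76*v^3 + 576*v^2 + 1280*v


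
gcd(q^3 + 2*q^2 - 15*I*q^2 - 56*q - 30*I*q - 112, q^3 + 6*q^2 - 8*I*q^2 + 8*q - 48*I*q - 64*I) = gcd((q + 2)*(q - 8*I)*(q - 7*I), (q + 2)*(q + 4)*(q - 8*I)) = q^2 + q*(2 - 8*I) - 16*I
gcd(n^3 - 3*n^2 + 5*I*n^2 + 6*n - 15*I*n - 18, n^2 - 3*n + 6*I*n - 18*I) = n^2 + n*(-3 + 6*I) - 18*I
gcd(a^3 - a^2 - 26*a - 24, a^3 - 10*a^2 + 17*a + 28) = a + 1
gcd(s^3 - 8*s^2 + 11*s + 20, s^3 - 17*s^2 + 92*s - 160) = s^2 - 9*s + 20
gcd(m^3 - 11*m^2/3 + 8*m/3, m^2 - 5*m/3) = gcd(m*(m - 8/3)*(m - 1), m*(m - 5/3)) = m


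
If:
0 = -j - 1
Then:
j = -1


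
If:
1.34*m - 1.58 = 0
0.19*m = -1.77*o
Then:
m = 1.18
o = -0.13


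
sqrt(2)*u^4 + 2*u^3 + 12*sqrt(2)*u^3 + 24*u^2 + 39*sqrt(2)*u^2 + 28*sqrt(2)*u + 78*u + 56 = (u + 4)*(u + 7)*(u + sqrt(2))*(sqrt(2)*u + sqrt(2))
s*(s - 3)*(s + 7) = s^3 + 4*s^2 - 21*s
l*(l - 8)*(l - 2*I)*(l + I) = l^4 - 8*l^3 - I*l^3 + 2*l^2 + 8*I*l^2 - 16*l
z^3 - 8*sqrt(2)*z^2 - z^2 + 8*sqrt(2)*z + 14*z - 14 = (z - 1)*(z - 7*sqrt(2))*(z - sqrt(2))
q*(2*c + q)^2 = 4*c^2*q + 4*c*q^2 + q^3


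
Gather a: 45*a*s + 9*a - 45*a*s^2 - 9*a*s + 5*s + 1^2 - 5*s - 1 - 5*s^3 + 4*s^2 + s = a*(-45*s^2 + 36*s + 9) - 5*s^3 + 4*s^2 + s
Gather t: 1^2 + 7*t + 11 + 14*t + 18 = 21*t + 30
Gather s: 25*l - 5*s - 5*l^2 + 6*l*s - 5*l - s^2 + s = -5*l^2 + 20*l - s^2 + s*(6*l - 4)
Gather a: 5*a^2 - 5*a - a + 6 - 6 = 5*a^2 - 6*a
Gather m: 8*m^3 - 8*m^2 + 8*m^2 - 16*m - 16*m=8*m^3 - 32*m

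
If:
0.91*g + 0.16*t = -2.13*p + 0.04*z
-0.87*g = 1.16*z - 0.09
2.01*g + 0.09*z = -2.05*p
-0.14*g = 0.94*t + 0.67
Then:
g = -0.11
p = 0.10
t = -0.70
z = 0.16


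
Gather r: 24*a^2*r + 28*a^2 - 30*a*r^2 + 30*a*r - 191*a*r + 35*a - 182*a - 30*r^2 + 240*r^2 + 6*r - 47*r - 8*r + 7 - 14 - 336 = 28*a^2 - 147*a + r^2*(210 - 30*a) + r*(24*a^2 - 161*a - 49) - 343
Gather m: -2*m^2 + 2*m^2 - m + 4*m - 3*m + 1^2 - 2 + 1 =0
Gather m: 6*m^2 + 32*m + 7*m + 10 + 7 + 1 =6*m^2 + 39*m + 18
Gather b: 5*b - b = 4*b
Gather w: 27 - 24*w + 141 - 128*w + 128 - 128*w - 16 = 280 - 280*w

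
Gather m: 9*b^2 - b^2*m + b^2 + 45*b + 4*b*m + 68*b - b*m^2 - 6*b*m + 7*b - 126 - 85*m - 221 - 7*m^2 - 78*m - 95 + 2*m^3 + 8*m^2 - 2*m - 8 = 10*b^2 + 120*b + 2*m^3 + m^2*(1 - b) + m*(-b^2 - 2*b - 165) - 450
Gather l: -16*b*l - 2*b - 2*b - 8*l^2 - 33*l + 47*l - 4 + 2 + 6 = -4*b - 8*l^2 + l*(14 - 16*b) + 4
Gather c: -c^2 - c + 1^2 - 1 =-c^2 - c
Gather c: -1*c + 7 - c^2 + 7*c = -c^2 + 6*c + 7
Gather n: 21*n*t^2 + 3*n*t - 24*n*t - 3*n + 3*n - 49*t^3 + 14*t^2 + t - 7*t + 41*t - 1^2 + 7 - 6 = n*(21*t^2 - 21*t) - 49*t^3 + 14*t^2 + 35*t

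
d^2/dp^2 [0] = 0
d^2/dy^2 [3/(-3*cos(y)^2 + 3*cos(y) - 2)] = 9*(-12*sin(y)^4 + sin(y)^2 - 53*cos(y)/4 + 9*cos(3*y)/4 + 13)/(3*sin(y)^2 + 3*cos(y) - 5)^3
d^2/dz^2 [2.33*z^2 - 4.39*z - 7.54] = 4.66000000000000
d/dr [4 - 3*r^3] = -9*r^2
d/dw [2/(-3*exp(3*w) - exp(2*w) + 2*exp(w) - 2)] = (18*exp(2*w) + 4*exp(w) - 4)*exp(w)/(3*exp(3*w) + exp(2*w) - 2*exp(w) + 2)^2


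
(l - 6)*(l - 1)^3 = l^4 - 9*l^3 + 21*l^2 - 19*l + 6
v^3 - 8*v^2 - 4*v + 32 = (v - 8)*(v - 2)*(v + 2)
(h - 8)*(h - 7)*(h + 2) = h^3 - 13*h^2 + 26*h + 112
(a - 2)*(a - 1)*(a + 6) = a^3 + 3*a^2 - 16*a + 12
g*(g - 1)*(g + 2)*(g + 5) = g^4 + 6*g^3 + 3*g^2 - 10*g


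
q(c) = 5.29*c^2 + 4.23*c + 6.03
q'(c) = 10.58*c + 4.23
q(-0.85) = 6.26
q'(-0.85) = -4.76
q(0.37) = 8.32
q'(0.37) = 8.14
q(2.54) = 50.90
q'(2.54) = 31.10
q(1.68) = 28.07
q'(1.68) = 22.00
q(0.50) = 9.47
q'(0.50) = 9.52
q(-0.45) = 5.20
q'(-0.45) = -0.53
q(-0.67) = 5.57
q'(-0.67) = -2.86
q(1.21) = 18.89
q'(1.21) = 17.03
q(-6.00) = 171.09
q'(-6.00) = -59.25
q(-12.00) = 717.03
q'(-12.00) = -122.73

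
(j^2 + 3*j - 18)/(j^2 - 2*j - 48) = (j - 3)/(j - 8)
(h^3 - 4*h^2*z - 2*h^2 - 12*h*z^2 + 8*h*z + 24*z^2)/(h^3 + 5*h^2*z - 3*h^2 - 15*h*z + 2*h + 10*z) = (h^2 - 4*h*z - 12*z^2)/(h^2 + 5*h*z - h - 5*z)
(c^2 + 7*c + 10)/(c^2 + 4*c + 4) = (c + 5)/(c + 2)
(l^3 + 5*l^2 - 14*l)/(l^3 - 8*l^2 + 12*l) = (l + 7)/(l - 6)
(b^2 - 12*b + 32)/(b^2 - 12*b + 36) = (b^2 - 12*b + 32)/(b^2 - 12*b + 36)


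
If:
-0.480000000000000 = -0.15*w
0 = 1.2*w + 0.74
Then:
No Solution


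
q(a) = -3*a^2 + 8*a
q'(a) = 8 - 6*a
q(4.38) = -22.51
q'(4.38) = -18.28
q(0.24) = 1.75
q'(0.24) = 6.56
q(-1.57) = -19.95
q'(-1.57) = 17.42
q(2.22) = 2.97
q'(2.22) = -5.32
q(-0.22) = -1.91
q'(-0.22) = 9.32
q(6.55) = -76.31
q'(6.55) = -31.30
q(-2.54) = -39.67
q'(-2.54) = 23.24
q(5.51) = -47.00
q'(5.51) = -25.06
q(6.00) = -60.00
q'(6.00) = -28.00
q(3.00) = -3.00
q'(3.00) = -10.00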